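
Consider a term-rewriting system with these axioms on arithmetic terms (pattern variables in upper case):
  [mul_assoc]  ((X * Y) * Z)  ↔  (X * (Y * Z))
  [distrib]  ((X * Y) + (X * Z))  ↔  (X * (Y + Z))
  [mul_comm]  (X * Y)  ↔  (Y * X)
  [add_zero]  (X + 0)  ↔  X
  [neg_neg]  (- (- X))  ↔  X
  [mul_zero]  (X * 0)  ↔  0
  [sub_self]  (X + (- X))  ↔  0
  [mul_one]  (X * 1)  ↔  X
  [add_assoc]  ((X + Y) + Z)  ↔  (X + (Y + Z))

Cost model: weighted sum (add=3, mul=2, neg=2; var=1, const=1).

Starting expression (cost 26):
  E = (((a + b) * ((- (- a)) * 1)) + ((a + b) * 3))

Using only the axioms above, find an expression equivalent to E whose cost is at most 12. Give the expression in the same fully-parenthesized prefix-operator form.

step 1: neg_neg (→) rewrites (- (- a)) into a, now (((a + b) * (a * 1)) + ((a + b) * 3))
step 2: distrib (→) rewrites (((a + b) * (a * 1)) + ((a + b) * 3)) into ((a + b) * ((a * 1) + 3))
step 3: mul_one (→) rewrites (a * 1) into a, reaching cost 12 (bound 12)

((a + b) * (a + 3))   [cost 12]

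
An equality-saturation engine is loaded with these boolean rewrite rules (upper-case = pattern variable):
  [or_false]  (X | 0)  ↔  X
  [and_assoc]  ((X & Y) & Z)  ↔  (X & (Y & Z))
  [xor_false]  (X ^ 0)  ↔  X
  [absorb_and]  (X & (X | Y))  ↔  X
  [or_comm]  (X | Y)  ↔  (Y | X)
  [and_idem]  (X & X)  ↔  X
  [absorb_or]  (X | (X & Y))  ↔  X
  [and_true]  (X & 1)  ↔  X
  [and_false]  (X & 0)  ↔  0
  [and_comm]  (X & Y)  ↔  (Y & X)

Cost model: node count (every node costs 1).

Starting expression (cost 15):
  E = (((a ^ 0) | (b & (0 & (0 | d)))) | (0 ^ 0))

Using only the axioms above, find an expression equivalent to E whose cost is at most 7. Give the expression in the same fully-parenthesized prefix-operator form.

((a ^ 0) | (b & 0))   [cost 7]

step 1: absorb_and (→) rewrites (0 & (0 | d)) into 0, now (((a ^ 0) | (b & 0)) | (0 ^ 0))
step 2: xor_false (→) rewrites (0 ^ 0) into 0, now (((a ^ 0) | (b & 0)) | 0)
step 3: or_false (→) rewrites (((a ^ 0) | (b & 0)) | 0) into ((a ^ 0) | (b & 0)), reaching cost 7 (bound 7)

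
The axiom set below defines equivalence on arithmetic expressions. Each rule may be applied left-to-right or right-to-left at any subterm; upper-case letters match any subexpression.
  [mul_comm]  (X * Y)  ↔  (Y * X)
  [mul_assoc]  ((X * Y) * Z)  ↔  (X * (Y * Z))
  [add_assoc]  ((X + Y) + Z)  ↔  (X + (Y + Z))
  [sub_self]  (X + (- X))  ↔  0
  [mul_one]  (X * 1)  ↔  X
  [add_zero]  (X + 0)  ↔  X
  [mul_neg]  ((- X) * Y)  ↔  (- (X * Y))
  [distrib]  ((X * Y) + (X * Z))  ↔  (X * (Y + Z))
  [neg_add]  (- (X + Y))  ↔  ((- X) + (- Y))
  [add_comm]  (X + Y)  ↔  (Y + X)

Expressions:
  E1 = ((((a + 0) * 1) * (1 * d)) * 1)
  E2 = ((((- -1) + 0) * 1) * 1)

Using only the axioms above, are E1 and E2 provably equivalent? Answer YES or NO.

The axioms are sound identities: if E1 ↔* E2 then E1 and E2 evaluate identically under any assignment.
Under a=0, d=0: E1 evaluates to 0, E2 to 1. Distinct ⇒ no rewrite sequence connects them.

NO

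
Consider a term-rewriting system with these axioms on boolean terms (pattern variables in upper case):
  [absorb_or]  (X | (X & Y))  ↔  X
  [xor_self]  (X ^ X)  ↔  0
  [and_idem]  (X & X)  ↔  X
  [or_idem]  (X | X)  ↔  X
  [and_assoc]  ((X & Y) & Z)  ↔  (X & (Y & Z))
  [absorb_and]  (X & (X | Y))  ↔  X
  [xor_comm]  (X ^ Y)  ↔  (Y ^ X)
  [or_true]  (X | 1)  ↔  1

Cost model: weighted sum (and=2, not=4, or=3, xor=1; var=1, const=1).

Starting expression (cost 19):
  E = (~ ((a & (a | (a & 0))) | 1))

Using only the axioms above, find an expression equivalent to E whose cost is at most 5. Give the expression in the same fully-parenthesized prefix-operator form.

1. [absorb_or →] (a | (a & 0))  →  a;  E = (~ ((a & a) | 1))
2. [and_idem →] (a & a)  →  a;  E = (~ (a | 1))
3. [or_true →] (a | 1)  →  1;  cost 5 ≤ 5, done

(~ 1)   [cost 5]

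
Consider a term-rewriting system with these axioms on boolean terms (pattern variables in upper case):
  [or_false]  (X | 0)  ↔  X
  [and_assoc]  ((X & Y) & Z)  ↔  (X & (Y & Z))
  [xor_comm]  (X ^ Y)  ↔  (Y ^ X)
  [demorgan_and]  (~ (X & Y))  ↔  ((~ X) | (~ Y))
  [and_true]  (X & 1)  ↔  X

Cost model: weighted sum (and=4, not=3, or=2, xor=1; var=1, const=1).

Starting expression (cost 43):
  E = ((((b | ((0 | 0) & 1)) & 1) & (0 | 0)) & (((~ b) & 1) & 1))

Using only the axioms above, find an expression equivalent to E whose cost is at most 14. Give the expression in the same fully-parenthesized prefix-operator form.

((b & 0) & (~ b))   [cost 14]

step 1: or_false (→) rewrites (0 | 0) into 0, now ((((b | (0 & 1)) & 1) & (0 | 0)) & (((~ b) & 1) & 1))
step 2: and_true (→) rewrites (((~ b) & 1) & 1) into ((~ b) & 1), now ((((b | (0 & 1)) & 1) & (0 | 0)) & ((~ b) & 1))
step 3: and_true (→) rewrites ((b | (0 & 1)) & 1) into (b | (0 & 1)), now (((b | (0 & 1)) & (0 | 0)) & ((~ b) & 1))
step 4: and_true (→) rewrites (0 & 1) into 0, now (((b | 0) & (0 | 0)) & ((~ b) & 1))
step 5: or_false (→) rewrites (b | 0) into b, now ((b & (0 | 0)) & ((~ b) & 1))
step 6: and_true (→) rewrites ((~ b) & 1) into (~ b), now ((b & (0 | 0)) & (~ b))
step 7: or_false (→) rewrites (0 | 0) into 0, reaching cost 14 (bound 14)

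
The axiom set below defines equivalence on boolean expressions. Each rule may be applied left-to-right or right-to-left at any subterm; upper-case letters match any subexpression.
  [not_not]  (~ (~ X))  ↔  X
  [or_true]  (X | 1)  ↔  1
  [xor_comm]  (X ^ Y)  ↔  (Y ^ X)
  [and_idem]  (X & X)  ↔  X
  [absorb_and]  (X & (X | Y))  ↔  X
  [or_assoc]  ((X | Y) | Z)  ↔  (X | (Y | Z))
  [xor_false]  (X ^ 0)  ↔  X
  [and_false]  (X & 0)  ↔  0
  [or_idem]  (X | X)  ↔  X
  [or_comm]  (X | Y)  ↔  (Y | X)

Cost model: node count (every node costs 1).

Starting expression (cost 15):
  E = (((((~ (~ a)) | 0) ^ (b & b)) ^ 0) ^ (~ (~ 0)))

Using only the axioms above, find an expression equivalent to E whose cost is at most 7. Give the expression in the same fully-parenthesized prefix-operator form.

((0 | a) ^ (b & b))   [cost 7]

1. [xor_false →] ((((~ (~ a)) | 0) ^ (b & b)) ^ 0)  →  (((~ (~ a)) | 0) ^ (b & b));  E = ((((~ (~ a)) | 0) ^ (b & b)) ^ (~ (~ 0)))
2. [not_not →] (~ (~ a))  →  a;  E = (((a | 0) ^ (b & b)) ^ (~ (~ 0)))
3. [not_not →] (~ (~ 0))  →  0;  E = (((a | 0) ^ (b & b)) ^ 0)
4. [or_comm →] (a | 0)  →  (0 | a);  E = (((0 | a) ^ (b & b)) ^ 0)
5. [xor_false →] (((0 | a) ^ (b & b)) ^ 0)  →  ((0 | a) ^ (b & b));  cost 7 ≤ 7, done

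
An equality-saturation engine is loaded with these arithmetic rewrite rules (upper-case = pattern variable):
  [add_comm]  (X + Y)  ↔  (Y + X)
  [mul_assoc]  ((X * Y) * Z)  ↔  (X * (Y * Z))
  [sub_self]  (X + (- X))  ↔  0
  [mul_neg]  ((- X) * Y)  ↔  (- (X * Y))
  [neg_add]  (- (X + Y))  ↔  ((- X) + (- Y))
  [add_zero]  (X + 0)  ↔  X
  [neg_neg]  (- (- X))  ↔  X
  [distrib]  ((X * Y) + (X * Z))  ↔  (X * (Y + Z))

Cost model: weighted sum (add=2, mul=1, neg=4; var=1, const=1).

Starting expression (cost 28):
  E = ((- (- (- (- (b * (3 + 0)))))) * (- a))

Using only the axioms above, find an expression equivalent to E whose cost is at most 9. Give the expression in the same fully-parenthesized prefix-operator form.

((b * 3) * (- a))   [cost 9]

step 1: neg_neg (→) rewrites (- (- (- (- (b * (3 + 0)))))) into (- (- (b * (3 + 0)))), now ((- (- (b * (3 + 0)))) * (- a))
step 2: add_zero (→) rewrites (3 + 0) into 3, now ((- (- (b * 3))) * (- a))
step 3: neg_neg (→) rewrites (- (- (b * 3))) into (b * 3), reaching cost 9 (bound 9)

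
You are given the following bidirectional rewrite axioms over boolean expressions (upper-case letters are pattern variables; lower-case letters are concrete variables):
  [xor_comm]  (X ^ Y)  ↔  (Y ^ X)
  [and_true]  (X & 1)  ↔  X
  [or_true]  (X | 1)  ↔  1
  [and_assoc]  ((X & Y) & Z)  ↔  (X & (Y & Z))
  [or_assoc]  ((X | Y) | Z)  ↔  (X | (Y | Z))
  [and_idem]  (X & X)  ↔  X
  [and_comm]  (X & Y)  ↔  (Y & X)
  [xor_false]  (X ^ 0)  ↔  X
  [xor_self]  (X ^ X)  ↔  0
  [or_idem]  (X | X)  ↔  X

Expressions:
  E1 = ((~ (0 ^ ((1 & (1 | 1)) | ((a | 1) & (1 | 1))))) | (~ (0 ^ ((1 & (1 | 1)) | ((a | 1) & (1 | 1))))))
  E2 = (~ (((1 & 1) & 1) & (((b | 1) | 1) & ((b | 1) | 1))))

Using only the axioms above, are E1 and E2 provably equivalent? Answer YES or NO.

1. [or_idem →] ((~ (0 ^ ((1 & (1 | 1)) | ((a | 1) & (1 | 1))))) | (~ (0 ^ ((1 & (1 | 1)) | ((a | 1) & (1 | 1))))))  →  (~ (0 ^ ((1 & (1 | 1)) | ((a | 1) & (1 | 1)))))
2. [or_true →] (a | 1)  →  1;  E1 = (~ (0 ^ ((1 & (1 | 1)) | (1 & (1 | 1)))))
3. [or_idem →] ((1 & (1 | 1)) | (1 & (1 | 1)))  →  (1 & (1 | 1));  E1 = (~ (0 ^ (1 & (1 | 1))))
4. [or_true →] (1 | 1)  →  1;  E1 = (~ (0 ^ (1 & 1)))
5. [and_idem →] (1 & 1)  →  1;  E1 = (~ (0 ^ 1))
6. [xor_comm →] (0 ^ 1)  →  (1 ^ 0);  E1 = (~ (1 ^ 0))
7. [xor_false →] (1 ^ 0)  →  1;  E1 = (~ 1)
8. [and_idem ←] 1  →  (1 & 1);  E1 = (~ (1 & 1))
9. [and_true ←] 1  →  (1 & 1);  E1 = (~ ((1 & 1) & 1))
10. [or_true ←] 1  →  (1 | 1);  E1 = (~ ((1 & 1) & (1 | 1)))
11. [and_true ←] 1  →  (1 & 1);  E1 = (~ (((1 & 1) & 1) & (1 | 1)))
12. [or_true ←] 1  →  (b | 1);  E1 = (~ (((1 & 1) & 1) & ((b | 1) | 1)))
13. [and_idem ←] ((b | 1) | 1)  →  (((b | 1) | 1) & ((b | 1) | 1));  this is E2

YES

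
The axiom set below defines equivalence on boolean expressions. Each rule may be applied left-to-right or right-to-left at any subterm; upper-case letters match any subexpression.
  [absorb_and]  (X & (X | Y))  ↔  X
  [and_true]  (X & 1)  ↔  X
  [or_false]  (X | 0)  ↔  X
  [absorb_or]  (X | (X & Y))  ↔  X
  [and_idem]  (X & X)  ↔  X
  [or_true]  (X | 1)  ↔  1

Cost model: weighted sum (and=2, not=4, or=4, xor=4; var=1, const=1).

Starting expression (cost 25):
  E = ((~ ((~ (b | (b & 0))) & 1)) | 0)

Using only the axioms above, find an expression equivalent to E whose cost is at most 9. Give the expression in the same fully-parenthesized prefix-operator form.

(~ (~ b))   [cost 9]

1. [or_false →] ((~ ((~ (b | (b & 0))) & 1)) | 0)  →  (~ ((~ (b | (b & 0))) & 1))
2. [and_true →] ((~ (b | (b & 0))) & 1)  →  (~ (b | (b & 0)));  E = (~ (~ (b | (b & 0))))
3. [absorb_or →] (b | (b & 0))  →  b;  cost 9 ≤ 9, done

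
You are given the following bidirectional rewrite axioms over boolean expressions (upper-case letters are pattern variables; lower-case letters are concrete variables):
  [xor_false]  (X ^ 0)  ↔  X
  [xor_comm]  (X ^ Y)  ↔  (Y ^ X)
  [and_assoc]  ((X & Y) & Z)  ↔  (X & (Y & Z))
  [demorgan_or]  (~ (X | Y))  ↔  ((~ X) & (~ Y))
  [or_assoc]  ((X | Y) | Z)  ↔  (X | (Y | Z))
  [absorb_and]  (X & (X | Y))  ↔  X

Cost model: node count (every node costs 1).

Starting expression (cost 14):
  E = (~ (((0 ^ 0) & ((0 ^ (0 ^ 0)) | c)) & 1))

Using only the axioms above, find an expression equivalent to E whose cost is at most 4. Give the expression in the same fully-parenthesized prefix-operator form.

(1) (0 ^ 0)  =[xor_false →]=  0    ⊢ (~ (((0 ^ 0) & ((0 ^ 0) | c)) & 1))
(2) ((0 ^ 0) & ((0 ^ 0) | c))  =[absorb_and →]=  (0 ^ 0)    ⊢ (~ ((0 ^ 0) & 1))
(3) (0 ^ 0)  =[xor_false →]=  0    ⊢ cost 4, within 4

(~ (0 & 1))   [cost 4]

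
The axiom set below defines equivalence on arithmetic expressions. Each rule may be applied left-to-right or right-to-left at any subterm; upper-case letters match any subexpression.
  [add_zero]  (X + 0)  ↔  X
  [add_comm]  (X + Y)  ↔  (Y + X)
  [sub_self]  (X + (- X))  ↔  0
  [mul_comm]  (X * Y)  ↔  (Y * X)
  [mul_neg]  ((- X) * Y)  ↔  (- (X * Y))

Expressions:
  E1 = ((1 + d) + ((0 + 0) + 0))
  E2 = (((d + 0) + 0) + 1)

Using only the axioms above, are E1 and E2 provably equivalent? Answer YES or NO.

YES

1. [add_zero →] ((0 + 0) + 0)  →  (0 + 0);  E1 = ((1 + d) + (0 + 0))
2. [add_zero →] (0 + 0)  →  0;  E1 = ((1 + d) + 0)
3. [add_zero →] ((1 + d) + 0)  →  (1 + d)
4. [add_comm →] (1 + d)  →  (d + 1)
5. [add_zero ←] d  →  (d + 0);  E1 = ((d + 0) + 1)
6. [add_zero ←] d  →  (d + 0);  this is E2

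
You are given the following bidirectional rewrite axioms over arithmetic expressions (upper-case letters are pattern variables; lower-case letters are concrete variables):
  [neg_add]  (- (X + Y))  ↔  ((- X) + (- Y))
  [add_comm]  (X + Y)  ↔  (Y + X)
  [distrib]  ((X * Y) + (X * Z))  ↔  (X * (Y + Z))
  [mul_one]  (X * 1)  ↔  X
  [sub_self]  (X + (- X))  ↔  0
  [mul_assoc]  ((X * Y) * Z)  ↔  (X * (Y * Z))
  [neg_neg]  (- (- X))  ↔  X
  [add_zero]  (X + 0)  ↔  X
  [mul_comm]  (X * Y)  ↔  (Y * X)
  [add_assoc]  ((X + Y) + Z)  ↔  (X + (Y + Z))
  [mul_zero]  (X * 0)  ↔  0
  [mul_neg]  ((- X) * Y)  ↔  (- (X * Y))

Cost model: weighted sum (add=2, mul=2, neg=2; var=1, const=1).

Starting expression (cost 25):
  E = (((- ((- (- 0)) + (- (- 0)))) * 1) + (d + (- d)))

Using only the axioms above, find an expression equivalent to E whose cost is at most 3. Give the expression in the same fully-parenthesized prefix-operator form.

(- 0)   [cost 3]

(1) ((- ((- (- 0)) + (- (- 0)))) * 1)  =[mul_one →]=  (- ((- (- 0)) + (- (- 0))))    ⊢ ((- ((- (- 0)) + (- (- 0)))) + (d + (- d)))
(2) (d + (- d))  =[sub_self →]=  0    ⊢ ((- ((- (- 0)) + (- (- 0)))) + 0)
(3) (- (- 0))  =[neg_neg →]=  0    ⊢ ((- ((- (- 0)) + 0)) + 0)
(4) ((- ((- (- 0)) + 0)) + 0)  =[add_zero →]=  (- ((- (- 0)) + 0))
(5) ((- (- 0)) + 0)  =[add_zero →]=  (- (- 0))    ⊢ (- (- (- 0)))
(6) (- (- (- 0)))  =[neg_neg →]=  (- 0)    ⊢ cost 3, within 3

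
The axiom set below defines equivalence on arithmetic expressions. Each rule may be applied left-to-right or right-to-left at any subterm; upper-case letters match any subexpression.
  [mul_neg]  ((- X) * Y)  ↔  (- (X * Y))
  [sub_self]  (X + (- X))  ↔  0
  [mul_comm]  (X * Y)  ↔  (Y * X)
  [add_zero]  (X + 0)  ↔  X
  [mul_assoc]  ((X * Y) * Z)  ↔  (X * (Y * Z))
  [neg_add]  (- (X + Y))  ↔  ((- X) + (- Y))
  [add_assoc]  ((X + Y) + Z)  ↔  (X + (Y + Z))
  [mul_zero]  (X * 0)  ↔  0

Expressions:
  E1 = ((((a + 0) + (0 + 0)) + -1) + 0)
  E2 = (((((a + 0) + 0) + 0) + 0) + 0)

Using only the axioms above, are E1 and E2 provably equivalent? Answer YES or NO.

NO

All listed rules preserve value, hence provable equivalence implies equal values everywhere; look for a separating assignment.
a=0 gives E1 ↦ -1, E2 ↦ 0; values differ ⇒ not provably equivalent.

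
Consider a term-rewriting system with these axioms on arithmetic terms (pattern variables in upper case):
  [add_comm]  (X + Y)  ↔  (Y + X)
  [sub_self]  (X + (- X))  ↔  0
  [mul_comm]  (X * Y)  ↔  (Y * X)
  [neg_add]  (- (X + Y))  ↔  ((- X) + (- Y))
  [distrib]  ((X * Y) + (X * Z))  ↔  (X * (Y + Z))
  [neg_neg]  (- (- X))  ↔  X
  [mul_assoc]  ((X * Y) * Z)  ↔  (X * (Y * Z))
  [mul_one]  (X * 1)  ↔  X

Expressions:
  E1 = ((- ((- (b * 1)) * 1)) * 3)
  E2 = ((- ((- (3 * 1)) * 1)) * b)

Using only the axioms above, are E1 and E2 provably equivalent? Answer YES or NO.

YES

step 1: mul_one (→) rewrites ((- (b * 1)) * 1) into (- (b * 1)), now ((- (- (b * 1))) * 3)
step 2: neg_neg (→) rewrites (- (- (b * 1))) into (b * 1), now ((b * 1) * 3)
step 3: mul_one (→) rewrites (b * 1) into b, now (b * 3)
step 4: mul_comm (→) rewrites (b * 3) into (3 * b)
step 5: mul_one (←) rewrites 3 into (3 * 1), now ((3 * 1) * b)
step 6: neg_neg (←) rewrites (3 * 1) into (- (- (3 * 1))), now ((- (- (3 * 1))) * b)
step 7: mul_one (←) rewrites (- (3 * 1)) into ((- (3 * 1)) * 1), which is E2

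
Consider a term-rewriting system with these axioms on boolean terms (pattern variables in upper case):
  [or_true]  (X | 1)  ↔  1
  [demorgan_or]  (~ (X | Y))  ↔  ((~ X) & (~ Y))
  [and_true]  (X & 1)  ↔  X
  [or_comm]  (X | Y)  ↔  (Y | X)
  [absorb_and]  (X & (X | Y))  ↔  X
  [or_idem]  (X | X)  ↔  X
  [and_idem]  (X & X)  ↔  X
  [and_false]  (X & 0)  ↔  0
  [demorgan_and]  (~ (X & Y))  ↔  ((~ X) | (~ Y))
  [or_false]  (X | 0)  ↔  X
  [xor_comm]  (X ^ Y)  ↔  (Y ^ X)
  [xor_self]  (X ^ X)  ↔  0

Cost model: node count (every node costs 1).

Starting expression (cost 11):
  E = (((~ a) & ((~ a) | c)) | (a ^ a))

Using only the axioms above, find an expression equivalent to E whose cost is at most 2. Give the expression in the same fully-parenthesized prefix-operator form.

(~ a)   [cost 2]

(1) (a ^ a)  =[xor_self →]=  0    ⊢ (((~ a) & ((~ a) | c)) | 0)
(2) (((~ a) & ((~ a) | c)) | 0)  =[or_false →]=  ((~ a) & ((~ a) | c))
(3) ((~ a) & ((~ a) | c))  =[absorb_and →]=  (~ a)    ⊢ cost 2, within 2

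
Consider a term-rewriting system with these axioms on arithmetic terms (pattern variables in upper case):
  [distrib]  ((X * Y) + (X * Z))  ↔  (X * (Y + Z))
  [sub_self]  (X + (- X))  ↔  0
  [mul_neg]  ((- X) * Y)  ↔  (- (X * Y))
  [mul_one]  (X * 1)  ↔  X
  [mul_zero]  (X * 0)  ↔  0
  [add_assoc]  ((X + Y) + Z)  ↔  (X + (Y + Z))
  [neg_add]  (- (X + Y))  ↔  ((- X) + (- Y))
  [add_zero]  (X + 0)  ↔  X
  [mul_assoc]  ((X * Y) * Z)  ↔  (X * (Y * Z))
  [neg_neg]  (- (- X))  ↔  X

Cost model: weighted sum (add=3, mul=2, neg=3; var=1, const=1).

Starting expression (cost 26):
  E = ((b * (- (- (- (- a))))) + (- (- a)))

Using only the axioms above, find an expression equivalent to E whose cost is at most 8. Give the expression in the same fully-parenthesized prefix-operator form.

step 1: neg_neg (→) rewrites (- (- (- (- a)))) into (- (- a)), now ((b * (- (- a))) + (- (- a)))
step 2: neg_neg (→) rewrites (- (- a)) into a, now ((b * (- (- a))) + a)
step 3: neg_neg (→) rewrites (- (- a)) into a, reaching cost 8 (bound 8)

((b * a) + a)   [cost 8]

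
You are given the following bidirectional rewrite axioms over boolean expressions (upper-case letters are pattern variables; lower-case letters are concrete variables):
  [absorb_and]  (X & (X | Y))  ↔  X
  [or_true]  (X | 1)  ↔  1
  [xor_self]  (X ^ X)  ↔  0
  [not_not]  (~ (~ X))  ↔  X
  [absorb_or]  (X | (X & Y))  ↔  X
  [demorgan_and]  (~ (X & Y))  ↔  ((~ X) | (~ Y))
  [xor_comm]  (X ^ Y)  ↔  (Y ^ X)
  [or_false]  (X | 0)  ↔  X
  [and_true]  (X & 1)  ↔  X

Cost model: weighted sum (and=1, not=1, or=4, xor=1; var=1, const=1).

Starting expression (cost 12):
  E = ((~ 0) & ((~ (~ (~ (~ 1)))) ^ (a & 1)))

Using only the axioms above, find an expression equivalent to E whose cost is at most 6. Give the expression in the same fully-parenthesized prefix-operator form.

(1) (~ (~ (~ (~ 1))))  =[not_not →]=  (~ (~ 1))    ⊢ ((~ 0) & ((~ (~ 1)) ^ (a & 1)))
(2) (a & 1)  =[and_true →]=  a    ⊢ ((~ 0) & ((~ (~ 1)) ^ a))
(3) (~ (~ 1))  =[not_not →]=  1    ⊢ cost 6, within 6

((~ 0) & (1 ^ a))   [cost 6]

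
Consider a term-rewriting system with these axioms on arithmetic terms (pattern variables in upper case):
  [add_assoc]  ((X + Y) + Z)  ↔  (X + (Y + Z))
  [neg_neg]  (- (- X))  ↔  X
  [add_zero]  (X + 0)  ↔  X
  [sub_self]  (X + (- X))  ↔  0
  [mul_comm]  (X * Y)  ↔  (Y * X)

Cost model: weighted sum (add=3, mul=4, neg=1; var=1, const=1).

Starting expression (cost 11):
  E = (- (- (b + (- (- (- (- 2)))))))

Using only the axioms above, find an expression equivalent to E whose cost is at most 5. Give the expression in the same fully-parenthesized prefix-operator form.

(b + 2)   [cost 5]

(1) (- (- (b + (- (- (- (- 2)))))))  =[neg_neg →]=  (b + (- (- (- (- 2)))))
(2) (- (- (- (- 2))))  =[neg_neg →]=  (- (- 2))    ⊢ (b + (- (- 2)))
(3) (- (- 2))  =[neg_neg →]=  2    ⊢ cost 5, within 5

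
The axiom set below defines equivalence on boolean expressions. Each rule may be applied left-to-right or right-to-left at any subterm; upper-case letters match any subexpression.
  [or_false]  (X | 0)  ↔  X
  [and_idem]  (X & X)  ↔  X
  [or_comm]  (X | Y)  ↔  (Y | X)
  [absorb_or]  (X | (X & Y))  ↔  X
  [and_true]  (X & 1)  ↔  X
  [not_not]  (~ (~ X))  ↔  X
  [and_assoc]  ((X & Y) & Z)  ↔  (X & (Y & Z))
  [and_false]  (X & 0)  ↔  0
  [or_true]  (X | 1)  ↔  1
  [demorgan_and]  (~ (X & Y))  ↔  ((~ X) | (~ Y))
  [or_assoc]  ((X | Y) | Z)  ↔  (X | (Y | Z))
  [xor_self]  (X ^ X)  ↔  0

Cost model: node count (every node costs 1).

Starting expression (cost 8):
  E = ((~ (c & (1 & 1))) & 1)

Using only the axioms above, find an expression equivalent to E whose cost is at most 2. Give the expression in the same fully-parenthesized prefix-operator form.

1. [and_true →] (1 & 1)  →  1;  E = ((~ (c & 1)) & 1)
2. [and_true →] ((~ (c & 1)) & 1)  →  (~ (c & 1))
3. [and_true →] (c & 1)  →  c;  cost 2 ≤ 2, done

(~ c)   [cost 2]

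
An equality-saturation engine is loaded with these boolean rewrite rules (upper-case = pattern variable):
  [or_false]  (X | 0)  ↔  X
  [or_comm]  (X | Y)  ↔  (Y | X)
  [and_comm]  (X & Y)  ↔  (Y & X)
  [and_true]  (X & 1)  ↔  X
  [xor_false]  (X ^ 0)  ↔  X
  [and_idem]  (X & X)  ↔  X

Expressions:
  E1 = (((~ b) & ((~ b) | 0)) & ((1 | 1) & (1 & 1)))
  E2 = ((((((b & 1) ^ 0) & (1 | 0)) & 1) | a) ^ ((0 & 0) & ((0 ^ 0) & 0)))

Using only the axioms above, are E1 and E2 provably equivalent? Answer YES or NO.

All listed rules preserve value, hence provable equivalence implies equal values everywhere; look for a separating assignment.
a=0, b=0 gives E1 ↦ 1, E2 ↦ 0; values differ ⇒ not provably equivalent.

NO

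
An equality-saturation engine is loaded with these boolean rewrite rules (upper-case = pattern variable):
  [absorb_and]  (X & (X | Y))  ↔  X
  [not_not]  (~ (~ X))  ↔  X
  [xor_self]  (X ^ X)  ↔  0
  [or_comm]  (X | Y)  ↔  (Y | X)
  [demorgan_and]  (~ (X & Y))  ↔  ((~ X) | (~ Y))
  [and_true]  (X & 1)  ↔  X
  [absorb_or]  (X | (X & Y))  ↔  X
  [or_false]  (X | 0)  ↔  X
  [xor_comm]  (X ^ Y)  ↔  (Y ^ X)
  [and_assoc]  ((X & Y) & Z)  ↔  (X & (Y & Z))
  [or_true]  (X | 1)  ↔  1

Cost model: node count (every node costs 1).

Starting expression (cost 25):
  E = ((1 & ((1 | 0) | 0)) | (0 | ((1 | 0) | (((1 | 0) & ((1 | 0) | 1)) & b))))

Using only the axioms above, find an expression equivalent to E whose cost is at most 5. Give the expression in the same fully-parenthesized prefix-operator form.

(1 | (0 | 1))   [cost 5]

1. [absorb_and →] ((1 | 0) & ((1 | 0) | 1))  →  (1 | 0);  E = ((1 & ((1 | 0) | 0)) | (0 | ((1 | 0) | ((1 | 0) & b))))
2. [or_false →] ((1 | 0) | 0)  →  (1 | 0);  E = ((1 & (1 | 0)) | (0 | ((1 | 0) | ((1 | 0) & b))))
3. [absorb_or →] ((1 | 0) | ((1 | 0) & b))  →  (1 | 0);  E = ((1 & (1 | 0)) | (0 | (1 | 0)))
4. [absorb_and →] (1 & (1 | 0))  →  1;  E = (1 | (0 | (1 | 0)))
5. [or_false →] (1 | 0)  →  1;  cost 5 ≤ 5, done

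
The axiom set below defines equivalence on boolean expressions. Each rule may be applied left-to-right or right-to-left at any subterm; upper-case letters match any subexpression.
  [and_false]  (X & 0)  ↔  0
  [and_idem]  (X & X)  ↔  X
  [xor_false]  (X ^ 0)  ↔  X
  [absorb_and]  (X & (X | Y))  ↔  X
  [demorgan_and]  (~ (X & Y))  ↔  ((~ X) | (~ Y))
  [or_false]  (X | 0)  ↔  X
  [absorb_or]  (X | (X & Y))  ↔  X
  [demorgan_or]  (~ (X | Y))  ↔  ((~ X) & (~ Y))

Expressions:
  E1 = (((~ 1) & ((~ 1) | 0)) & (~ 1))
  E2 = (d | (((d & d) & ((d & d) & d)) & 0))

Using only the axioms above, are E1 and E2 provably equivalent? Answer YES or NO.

All listed rules preserve value, hence provable equivalence implies equal values everywhere; look for a separating assignment.
d=1 gives E1 ↦ 0, E2 ↦ 1; values differ ⇒ not provably equivalent.

NO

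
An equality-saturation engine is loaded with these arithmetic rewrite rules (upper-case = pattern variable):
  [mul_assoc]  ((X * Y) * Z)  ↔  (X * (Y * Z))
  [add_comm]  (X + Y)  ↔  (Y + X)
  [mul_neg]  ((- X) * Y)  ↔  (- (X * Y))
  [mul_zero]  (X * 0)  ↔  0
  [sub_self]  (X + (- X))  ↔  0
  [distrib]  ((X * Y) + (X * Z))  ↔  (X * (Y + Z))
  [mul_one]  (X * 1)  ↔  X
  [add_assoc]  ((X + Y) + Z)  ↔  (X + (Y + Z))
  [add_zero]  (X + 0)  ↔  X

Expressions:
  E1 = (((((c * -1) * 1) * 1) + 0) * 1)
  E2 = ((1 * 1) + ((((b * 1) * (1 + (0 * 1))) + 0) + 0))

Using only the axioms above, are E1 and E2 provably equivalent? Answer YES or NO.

NO

All listed rules preserve value, hence provable equivalence implies equal values everywhere; look for a separating assignment.
b=0, c=0 gives E1 ↦ 0, E2 ↦ 1; values differ ⇒ not provably equivalent.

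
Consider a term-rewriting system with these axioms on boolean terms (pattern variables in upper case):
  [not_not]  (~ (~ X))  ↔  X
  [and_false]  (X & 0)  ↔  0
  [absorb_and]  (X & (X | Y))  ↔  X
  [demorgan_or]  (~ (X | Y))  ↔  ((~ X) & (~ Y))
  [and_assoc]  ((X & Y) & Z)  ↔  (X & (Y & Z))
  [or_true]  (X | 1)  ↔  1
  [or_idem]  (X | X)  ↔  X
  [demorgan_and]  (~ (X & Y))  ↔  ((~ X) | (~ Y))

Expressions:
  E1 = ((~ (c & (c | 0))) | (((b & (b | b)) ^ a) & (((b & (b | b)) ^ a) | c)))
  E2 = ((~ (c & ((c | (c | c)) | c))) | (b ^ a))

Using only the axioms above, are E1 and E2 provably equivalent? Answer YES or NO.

YES

step 1: absorb_and (→) rewrites (((b & (b | b)) ^ a) & (((b & (b | b)) ^ a) | c)) into ((b & (b | b)) ^ a), now ((~ (c & (c | 0))) | ((b & (b | b)) ^ a))
step 2: absorb_and (→) rewrites (b & (b | b)) into b, now ((~ (c & (c | 0))) | (b ^ a))
step 3: absorb_and (→) rewrites (c & (c | 0)) into c, now ((~ c) | (b ^ a))
step 4: absorb_and (←) rewrites c into (c & (c | c)), now ((~ (c & (c | c))) | (b ^ a))
step 5: or_idem (←) rewrites c into (c | c), now ((~ (c & ((c | c) | c))) | (b ^ a))
step 6: or_idem (←) rewrites c into (c | c), which is E2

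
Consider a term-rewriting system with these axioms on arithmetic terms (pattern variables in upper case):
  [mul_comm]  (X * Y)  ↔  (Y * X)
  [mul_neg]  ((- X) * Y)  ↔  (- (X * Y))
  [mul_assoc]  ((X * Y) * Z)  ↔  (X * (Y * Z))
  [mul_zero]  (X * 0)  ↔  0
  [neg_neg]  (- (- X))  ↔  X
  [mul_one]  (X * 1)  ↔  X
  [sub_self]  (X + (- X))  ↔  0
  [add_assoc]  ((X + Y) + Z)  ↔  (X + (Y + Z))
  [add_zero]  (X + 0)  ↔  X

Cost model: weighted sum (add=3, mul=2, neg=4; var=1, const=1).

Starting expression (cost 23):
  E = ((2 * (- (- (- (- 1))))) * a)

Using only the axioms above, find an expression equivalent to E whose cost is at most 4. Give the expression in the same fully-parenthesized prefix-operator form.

(2 * a)   [cost 4]

(1) (- (- 1))  =[neg_neg →]=  1    ⊢ ((2 * (- (- 1))) * a)
(2) (- (- 1))  =[neg_neg →]=  1    ⊢ ((2 * 1) * a)
(3) (2 * 1)  =[mul_one →]=  2    ⊢ cost 4, within 4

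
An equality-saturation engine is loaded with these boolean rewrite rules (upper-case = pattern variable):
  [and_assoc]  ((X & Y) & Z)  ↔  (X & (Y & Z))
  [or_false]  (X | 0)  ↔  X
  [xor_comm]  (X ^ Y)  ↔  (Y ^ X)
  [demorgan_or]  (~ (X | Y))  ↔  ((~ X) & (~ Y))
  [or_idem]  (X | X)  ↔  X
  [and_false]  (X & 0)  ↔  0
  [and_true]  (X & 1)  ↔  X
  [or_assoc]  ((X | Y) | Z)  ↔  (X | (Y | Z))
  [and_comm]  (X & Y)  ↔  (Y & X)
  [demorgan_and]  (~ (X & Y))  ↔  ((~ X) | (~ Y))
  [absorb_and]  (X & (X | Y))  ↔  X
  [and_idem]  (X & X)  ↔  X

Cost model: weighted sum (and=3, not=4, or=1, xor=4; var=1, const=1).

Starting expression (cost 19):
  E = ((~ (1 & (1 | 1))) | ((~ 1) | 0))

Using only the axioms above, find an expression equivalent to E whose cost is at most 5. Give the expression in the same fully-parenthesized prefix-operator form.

(~ 1)   [cost 5]

(1) ((~ 1) | 0)  =[or_false →]=  (~ 1)    ⊢ ((~ (1 & (1 | 1))) | (~ 1))
(2) (1 & (1 | 1))  =[absorb_and →]=  1    ⊢ ((~ 1) | (~ 1))
(3) ((~ 1) | (~ 1))  =[or_idem →]=  (~ 1)    ⊢ cost 5, within 5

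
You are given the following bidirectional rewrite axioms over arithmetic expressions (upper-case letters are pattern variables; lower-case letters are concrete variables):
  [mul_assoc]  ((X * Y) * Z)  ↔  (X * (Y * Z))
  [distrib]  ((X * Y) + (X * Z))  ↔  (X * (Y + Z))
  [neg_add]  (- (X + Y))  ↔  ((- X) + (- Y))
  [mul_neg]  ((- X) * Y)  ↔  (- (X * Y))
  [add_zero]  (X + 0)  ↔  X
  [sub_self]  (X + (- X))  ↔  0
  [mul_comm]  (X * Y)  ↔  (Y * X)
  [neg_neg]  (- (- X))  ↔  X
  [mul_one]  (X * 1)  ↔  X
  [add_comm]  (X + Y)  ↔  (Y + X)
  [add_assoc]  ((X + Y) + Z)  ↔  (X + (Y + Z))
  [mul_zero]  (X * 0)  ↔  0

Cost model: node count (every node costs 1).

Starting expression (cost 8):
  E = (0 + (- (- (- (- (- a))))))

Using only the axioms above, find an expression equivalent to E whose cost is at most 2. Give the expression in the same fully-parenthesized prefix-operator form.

(- a)   [cost 2]

1. [neg_neg →] (- (- (- (- (- a)))))  →  (- (- (- a)));  E = (0 + (- (- (- a))))
2. [add_comm →] (0 + (- (- (- a))))  →  ((- (- (- a))) + 0)
3. [neg_neg →] (- (- a))  →  a;  E = ((- a) + 0)
4. [add_zero →] ((- a) + 0)  →  (- a);  cost 2 ≤ 2, done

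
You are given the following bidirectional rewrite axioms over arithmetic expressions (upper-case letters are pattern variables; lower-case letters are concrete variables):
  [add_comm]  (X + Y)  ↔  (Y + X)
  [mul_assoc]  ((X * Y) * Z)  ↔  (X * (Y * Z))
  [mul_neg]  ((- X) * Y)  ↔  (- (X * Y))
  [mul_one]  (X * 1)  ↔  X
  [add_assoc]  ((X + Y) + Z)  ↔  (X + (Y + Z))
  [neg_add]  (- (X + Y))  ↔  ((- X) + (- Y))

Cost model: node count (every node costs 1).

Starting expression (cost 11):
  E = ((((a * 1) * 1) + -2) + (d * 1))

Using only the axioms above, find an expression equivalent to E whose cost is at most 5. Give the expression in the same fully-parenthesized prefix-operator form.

step 1: mul_one (→) rewrites ((a * 1) * 1) into (a * 1), now (((a * 1) + -2) + (d * 1))
step 2: mul_one (→) rewrites (d * 1) into d, now (((a * 1) + -2) + d)
step 3: mul_one (→) rewrites (a * 1) into a, reaching cost 5 (bound 5)

((a + -2) + d)   [cost 5]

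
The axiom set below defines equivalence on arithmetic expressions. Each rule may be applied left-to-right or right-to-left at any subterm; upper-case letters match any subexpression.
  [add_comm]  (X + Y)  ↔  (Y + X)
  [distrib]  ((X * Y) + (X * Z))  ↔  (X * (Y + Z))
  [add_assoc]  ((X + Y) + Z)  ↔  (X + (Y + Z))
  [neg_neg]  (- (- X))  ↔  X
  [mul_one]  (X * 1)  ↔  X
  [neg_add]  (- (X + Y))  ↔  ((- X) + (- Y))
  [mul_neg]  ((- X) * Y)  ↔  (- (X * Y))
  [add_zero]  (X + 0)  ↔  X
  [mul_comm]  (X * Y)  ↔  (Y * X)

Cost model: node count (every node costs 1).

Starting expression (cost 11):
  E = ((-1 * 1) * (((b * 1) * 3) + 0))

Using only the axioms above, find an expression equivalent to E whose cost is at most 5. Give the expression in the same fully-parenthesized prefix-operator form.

1. [mul_one →] (b * 1)  →  b;  E = ((-1 * 1) * ((b * 3) + 0))
2. [add_zero →] ((b * 3) + 0)  →  (b * 3);  E = ((-1 * 1) * (b * 3))
3. [mul_one →] (-1 * 1)  →  -1;  cost 5 ≤ 5, done

(-1 * (b * 3))   [cost 5]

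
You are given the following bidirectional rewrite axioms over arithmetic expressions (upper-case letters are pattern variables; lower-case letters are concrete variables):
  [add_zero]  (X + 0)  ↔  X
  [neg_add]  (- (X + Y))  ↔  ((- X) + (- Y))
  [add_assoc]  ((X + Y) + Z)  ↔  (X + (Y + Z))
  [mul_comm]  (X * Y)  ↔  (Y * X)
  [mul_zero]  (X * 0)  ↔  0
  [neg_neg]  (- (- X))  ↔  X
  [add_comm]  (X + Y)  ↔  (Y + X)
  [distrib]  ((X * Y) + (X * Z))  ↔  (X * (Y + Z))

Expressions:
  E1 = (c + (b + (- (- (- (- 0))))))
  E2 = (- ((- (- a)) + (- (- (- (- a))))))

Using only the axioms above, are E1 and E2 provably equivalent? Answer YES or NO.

NO

The axioms are sound identities: if E1 ↔* E2 then E1 and E2 evaluate identically under any assignment.
Under a=0, b=0, c=1: E1 evaluates to 1, E2 to 0. Distinct ⇒ no rewrite sequence connects them.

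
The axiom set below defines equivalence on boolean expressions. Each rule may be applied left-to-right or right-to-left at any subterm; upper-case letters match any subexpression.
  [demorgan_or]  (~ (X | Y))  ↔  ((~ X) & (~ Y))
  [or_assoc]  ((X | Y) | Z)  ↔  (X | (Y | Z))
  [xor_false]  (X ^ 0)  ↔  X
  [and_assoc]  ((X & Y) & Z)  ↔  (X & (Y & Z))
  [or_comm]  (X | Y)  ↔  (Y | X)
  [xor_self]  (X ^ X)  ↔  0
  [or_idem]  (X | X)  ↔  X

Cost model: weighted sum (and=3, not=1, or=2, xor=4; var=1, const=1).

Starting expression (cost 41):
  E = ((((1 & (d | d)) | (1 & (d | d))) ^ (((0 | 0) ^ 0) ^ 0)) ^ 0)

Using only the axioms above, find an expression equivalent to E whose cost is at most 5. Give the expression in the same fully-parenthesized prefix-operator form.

(1) ((((1 & (d | d)) | (1 & (d | d))) ^ (((0 | 0) ^ 0) ^ 0)) ^ 0)  =[xor_false →]=  (((1 & (d | d)) | (1 & (d | d))) ^ (((0 | 0) ^ 0) ^ 0))
(2) (d | d)  =[or_idem →]=  d    ⊢ (((1 & d) | (1 & (d | d))) ^ (((0 | 0) ^ 0) ^ 0))
(3) (d | d)  =[or_idem →]=  d    ⊢ (((1 & d) | (1 & d)) ^ (((0 | 0) ^ 0) ^ 0))
(4) (0 | 0)  =[or_idem →]=  0    ⊢ (((1 & d) | (1 & d)) ^ ((0 ^ 0) ^ 0))
(5) ((1 & d) | (1 & d))  =[or_idem →]=  (1 & d)    ⊢ ((1 & d) ^ ((0 ^ 0) ^ 0))
(6) (0 ^ 0)  =[xor_false →]=  0    ⊢ ((1 & d) ^ (0 ^ 0))
(7) (0 ^ 0)  =[xor_false →]=  0    ⊢ ((1 & d) ^ 0)
(8) ((1 & d) ^ 0)  =[xor_false →]=  (1 & d)    ⊢ cost 5, within 5

(1 & d)   [cost 5]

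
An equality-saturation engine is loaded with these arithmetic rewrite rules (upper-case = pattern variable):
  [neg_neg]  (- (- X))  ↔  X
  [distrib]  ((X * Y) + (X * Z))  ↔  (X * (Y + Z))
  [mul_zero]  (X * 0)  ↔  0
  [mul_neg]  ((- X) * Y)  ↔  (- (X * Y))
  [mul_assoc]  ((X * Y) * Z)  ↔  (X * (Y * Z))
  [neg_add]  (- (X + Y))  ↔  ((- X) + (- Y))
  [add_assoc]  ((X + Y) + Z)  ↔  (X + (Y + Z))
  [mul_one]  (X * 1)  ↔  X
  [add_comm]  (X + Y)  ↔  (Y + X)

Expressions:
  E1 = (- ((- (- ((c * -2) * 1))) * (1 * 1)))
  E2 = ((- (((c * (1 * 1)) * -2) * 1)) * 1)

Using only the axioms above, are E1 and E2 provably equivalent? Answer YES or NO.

1. [neg_neg →] (- (- ((c * -2) * 1)))  →  ((c * -2) * 1);  E1 = (- (((c * -2) * 1) * (1 * 1)))
2. [mul_one →] (1 * 1)  →  1;  E1 = (- (((c * -2) * 1) * 1))
3. [mul_assoc →] ((c * -2) * 1)  →  (c * (-2 * 1));  E1 = (- ((c * (-2 * 1)) * 1))
4. [mul_one →] ((c * (-2 * 1)) * 1)  →  (c * (-2 * 1));  E1 = (- (c * (-2 * 1)))
5. [mul_one →] (-2 * 1)  →  -2;  E1 = (- (c * -2))
6. [mul_one ←] (c * -2)  →  ((c * -2) * 1);  E1 = (- ((c * -2) * 1))
7. [mul_one ←] c  →  (c * 1);  E1 = (- (((c * 1) * -2) * 1))
8. [mul_one ←] (- (((c * 1) * -2) * 1))  →  ((- (((c * 1) * -2) * 1)) * 1)
9. [mul_one ←] 1  →  (1 * 1);  this is E2

YES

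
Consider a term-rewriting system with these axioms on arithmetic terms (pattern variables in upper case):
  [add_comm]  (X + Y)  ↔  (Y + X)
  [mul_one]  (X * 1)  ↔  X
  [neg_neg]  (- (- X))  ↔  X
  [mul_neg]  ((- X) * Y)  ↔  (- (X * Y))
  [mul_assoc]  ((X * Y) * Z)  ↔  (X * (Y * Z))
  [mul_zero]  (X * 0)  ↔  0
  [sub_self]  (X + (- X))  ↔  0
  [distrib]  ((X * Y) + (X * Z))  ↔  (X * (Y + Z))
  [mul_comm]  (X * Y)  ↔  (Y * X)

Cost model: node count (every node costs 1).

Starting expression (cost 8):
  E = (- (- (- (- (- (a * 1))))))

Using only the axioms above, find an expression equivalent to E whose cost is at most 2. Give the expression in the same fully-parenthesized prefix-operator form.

(- a)   [cost 2]

(1) (- (- (- (a * 1))))  =[neg_neg →]=  (- (a * 1))    ⊢ (- (- (- (a * 1))))
(2) (- (- (- (a * 1))))  =[neg_neg →]=  (- (a * 1))
(3) (a * 1)  =[mul_one →]=  a    ⊢ cost 2, within 2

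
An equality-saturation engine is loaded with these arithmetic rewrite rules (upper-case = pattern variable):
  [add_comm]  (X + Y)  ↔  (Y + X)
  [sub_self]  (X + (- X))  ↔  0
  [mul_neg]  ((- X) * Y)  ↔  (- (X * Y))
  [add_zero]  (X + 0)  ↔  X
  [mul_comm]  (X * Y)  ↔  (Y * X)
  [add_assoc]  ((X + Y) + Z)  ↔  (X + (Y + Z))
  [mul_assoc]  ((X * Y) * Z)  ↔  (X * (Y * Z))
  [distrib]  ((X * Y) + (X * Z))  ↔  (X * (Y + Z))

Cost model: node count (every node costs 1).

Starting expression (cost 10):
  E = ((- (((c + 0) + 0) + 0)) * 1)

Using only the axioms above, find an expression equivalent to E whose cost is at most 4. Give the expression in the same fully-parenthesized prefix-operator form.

step 1: add_zero (→) rewrites (((c + 0) + 0) + 0) into ((c + 0) + 0), now ((- ((c + 0) + 0)) * 1)
step 2: mul_neg (→) rewrites ((- ((c + 0) + 0)) * 1) into (- (((c + 0) + 0) * 1))
step 3: add_zero (→) rewrites (c + 0) into c, now (- ((c + 0) * 1))
step 4: add_zero (→) rewrites (c + 0) into c, reaching cost 4 (bound 4)

(- (c * 1))   [cost 4]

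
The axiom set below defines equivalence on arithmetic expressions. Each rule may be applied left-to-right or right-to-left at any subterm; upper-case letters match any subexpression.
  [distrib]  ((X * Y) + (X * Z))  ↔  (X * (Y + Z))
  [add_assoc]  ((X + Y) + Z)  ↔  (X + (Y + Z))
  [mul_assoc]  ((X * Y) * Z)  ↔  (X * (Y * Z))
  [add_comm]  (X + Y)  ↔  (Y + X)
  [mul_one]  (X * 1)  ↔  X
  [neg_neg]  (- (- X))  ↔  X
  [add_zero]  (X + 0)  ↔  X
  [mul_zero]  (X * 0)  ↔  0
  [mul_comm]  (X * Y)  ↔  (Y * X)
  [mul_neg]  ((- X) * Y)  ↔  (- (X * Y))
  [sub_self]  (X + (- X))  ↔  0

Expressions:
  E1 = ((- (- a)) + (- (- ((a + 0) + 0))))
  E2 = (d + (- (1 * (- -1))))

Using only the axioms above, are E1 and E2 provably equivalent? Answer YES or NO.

Every axiom is a valid identity, so a rewrite proof would force E1 and E2 to agree under every assignment.
At a=0, d=0: E1 = 0 but E2 = -1; they differ, so no derivation exists.

NO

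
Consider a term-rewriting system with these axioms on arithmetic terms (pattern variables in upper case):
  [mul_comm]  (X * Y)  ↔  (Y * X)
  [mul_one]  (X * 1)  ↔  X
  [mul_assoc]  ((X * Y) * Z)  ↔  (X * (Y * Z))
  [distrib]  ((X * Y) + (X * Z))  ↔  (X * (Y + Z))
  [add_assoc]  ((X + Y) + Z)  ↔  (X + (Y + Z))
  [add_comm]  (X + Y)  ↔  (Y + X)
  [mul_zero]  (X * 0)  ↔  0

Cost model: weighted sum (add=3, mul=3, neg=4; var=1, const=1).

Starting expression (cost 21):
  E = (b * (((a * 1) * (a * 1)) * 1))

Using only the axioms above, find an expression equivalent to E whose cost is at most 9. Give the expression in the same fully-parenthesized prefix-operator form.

(1) (a * 1)  =[mul_one →]=  a    ⊢ (b * (((a * 1) * a) * 1))
(2) (a * 1)  =[mul_one →]=  a    ⊢ (b * ((a * a) * 1))
(3) ((a * a) * 1)  =[mul_one →]=  (a * a)    ⊢ cost 9, within 9

(b * (a * a))   [cost 9]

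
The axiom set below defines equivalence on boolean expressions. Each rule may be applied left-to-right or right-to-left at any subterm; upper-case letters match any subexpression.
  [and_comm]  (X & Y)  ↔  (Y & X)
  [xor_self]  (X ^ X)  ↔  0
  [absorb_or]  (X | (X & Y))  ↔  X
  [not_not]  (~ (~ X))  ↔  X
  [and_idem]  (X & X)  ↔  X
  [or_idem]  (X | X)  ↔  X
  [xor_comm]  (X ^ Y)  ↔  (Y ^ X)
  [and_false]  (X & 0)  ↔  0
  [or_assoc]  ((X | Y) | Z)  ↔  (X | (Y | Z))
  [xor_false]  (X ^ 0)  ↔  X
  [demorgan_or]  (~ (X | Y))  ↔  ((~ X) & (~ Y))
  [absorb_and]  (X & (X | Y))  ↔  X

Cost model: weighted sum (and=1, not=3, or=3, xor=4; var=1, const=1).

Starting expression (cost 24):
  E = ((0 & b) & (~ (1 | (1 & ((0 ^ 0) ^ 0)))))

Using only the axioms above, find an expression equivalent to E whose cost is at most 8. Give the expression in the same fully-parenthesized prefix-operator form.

((0 & b) & (~ 1))   [cost 8]

step 1: xor_false (→) rewrites ((0 ^ 0) ^ 0) into (0 ^ 0), now ((0 & b) & (~ (1 | (1 & (0 ^ 0)))))
step 2: xor_false (→) rewrites (0 ^ 0) into 0, now ((0 & b) & (~ (1 | (1 & 0))))
step 3: absorb_or (→) rewrites (1 | (1 & 0)) into 1, reaching cost 8 (bound 8)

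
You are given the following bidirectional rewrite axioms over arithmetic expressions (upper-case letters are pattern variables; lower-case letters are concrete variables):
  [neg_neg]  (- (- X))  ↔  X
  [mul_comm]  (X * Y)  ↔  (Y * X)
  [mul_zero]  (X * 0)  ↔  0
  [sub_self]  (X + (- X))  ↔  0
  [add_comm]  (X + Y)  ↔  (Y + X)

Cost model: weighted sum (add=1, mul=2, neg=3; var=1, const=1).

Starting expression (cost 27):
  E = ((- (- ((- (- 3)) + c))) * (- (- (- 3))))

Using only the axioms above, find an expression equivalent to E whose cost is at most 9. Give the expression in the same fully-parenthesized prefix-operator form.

((c + 3) * (- 3))   [cost 9]

step 1: neg_neg (→) rewrites (- (- 3)) into 3, now ((- (- (3 + c))) * (- (- (- 3))))
step 2: neg_neg (→) rewrites (- (- (3 + c))) into (3 + c), now ((3 + c) * (- (- (- 3))))
step 3: add_comm (→) rewrites (3 + c) into (c + 3), now ((c + 3) * (- (- (- 3))))
step 4: neg_neg (→) rewrites (- (- (- 3))) into (- 3), reaching cost 9 (bound 9)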